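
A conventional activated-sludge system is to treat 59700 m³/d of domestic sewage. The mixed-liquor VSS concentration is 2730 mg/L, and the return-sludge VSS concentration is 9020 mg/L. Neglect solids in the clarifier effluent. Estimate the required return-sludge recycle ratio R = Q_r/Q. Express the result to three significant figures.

R ≈ 0.434

Mass balance around the secondary clarifier (neglecting effluent solids): R = X / (X_r − X) = 2730 / (9020 − 2730) = 0.4340.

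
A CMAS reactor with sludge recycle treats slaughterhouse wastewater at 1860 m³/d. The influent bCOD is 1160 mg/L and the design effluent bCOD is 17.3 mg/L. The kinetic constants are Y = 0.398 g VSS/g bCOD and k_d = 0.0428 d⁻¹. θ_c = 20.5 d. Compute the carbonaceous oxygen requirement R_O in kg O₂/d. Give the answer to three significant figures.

Correct the yield for decay: Y_obs = Y/(1 + k_d θ_c) = 0.398 / (1 + 0.0428 × 20.5) = 0.398 / 1.877 = 0.2120.
Substrate removed = Q·(S₀ − S) = 1860 m³/d × (1160 − 17.3) g/m³ = 2.13×10^6 g/d = 2125 kg/d.
Net sludge production P_X = 0.2120 × 2125 = 450.6 kg VSS/d.
Carbonaceous O₂ demand = substrate oxidised − cell-mass equivalent = 2125 − 1.42 × 450.6 = 1486 kg O₂/d.

R_O ≈ 1490 kg O₂/d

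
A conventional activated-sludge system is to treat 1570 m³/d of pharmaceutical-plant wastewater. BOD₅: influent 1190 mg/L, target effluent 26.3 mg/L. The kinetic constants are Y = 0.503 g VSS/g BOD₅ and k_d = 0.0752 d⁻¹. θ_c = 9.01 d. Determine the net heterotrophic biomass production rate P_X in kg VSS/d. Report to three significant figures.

Y_obs = Y / (1 + k_d θ_c) = 0.503 / (1 + 0.0752 × 9.01) = 0.503 / 1.678 = 0.2998.
Substrate removed = Q·(S₀ − S) = 1570 m³/d × (1190 − 26.3) g/m³ = 1.83×10^6 g/d = 1827 kg/d.
Biomass produced: P_X = Y_obs·Q·ΔS = 0.2998 × 1827 ≈ 547.8 kg VSS/d.

P_X ≈ 548 kg VSS/d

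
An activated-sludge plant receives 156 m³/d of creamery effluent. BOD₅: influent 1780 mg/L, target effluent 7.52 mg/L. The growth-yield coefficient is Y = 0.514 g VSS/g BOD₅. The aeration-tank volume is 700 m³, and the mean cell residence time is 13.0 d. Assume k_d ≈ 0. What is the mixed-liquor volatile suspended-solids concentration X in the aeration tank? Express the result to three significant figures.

X ≈ 2640 mg/L

From V·X = Y·Q·(S₀ − S)·θ_c (decay neglected): X = 0.514 × 156 × (1780 − 7.52) × 13.0 / 700 = 2639 mg/L.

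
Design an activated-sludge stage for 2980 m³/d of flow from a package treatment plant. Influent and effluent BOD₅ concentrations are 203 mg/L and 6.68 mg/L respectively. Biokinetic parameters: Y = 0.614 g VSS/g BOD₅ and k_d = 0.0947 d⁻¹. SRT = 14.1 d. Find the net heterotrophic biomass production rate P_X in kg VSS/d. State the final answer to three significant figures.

Observed yield with endogenous decay: Y_obs = Y / (1 + k_d·θ_c) = 0.614 / (1 + 0.0947 × 14.1) = 0.614 / 2.335 = 0.2629 g VSS/g BOD₅.
ΔS = 203 − 6.68 = 196.3 mg/L, so the substrate removal rate is 2980 × 196.3/1000 = 585.0 kg BOD₅/d.
So the net sludge growth is P_X = 0.2629 × 585.0 = 153.8 kg VSS/d.

P_X ≈ 154 kg VSS/d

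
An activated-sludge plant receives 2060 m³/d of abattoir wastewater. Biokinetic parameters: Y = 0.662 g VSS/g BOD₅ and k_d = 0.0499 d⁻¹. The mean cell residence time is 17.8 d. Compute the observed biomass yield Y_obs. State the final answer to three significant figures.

Y_obs ≈ 0.351 g VSS/g BOD₅

Observed yield with endogenous decay: Y_obs = Y / (1 + k_d·θ_c) = 0.662 / (1 + 0.0499 × 17.8) = 0.662 / 1.888 = 0.3506 g VSS/g BOD₅.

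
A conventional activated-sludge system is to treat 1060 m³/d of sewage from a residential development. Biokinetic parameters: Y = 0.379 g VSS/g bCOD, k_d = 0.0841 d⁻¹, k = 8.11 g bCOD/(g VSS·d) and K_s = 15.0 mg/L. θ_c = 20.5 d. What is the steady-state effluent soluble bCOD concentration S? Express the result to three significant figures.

From the Monod/SRT balance for a CMAS, S = K_s·(1+k_d θ_c)/[θ_c·(Y k − k_d) − 1] = 15.0 × (1 + 0.0841 × 20.5) / [20.5 × (0.379 × 8.11 − 0.0841) − 1] = 40.86 / 60.29 = 0.6778 mg/L.

S ≈ 0.678 mg/L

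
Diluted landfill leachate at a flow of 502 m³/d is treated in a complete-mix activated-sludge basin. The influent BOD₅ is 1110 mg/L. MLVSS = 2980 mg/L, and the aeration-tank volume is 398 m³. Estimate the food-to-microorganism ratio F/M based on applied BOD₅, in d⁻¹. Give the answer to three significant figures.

Food-to-microorganism ratio F/M = Q S₀ / (V X) = 502 × 1110 / (398.0 × 2980) = 0.4698 d⁻¹.

F/M ≈ 0.470 d⁻¹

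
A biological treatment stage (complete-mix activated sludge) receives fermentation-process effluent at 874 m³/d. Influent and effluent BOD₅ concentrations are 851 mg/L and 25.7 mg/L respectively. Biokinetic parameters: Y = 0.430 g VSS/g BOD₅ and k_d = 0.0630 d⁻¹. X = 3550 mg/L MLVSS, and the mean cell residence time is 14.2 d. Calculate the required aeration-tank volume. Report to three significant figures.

V ≈ 655 m³

Steady-state biomass mass balance: V·X·(1 + k_d·θ_c) = Y·Q·(S₀ − S)·θ_c, so V = 0.430 × 874 × (851 − 25.7) × 14.2 / [3550 × (1 + 0.0630 × 14.2)] = 4.4×10^6 / 6726 = 654.8 m³.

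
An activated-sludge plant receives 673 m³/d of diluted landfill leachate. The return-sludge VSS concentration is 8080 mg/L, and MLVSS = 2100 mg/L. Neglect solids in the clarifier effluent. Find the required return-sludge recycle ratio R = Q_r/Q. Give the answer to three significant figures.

R = Q_r/Q = X/(X_r − X) = 2100 / (8080 − 2100) = 0.3512.

R ≈ 0.351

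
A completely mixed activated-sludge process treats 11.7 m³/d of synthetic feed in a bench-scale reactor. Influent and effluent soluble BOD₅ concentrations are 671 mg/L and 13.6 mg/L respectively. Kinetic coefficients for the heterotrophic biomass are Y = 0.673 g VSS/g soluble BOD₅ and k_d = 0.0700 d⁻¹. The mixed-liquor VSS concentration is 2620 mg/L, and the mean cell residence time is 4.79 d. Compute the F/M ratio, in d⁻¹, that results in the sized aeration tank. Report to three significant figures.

Rearranging the biomass balance for a CMAS with decay, V = Y·Q·ΔS·θ_c / [X·(1+k_d θ_c)] = 0.673 × 11.7 × (671 − 13.6) × 4.79 / [2620 × (1 + 0.0700 × 4.79)] = 2.48×10^4 / 3498 = 7.087 m³.
F/M = Q·S₀ / (V·X) = 11.7 × 671 / (7.087 × 2620) = 0.4228 g soluble BOD₅·(g VSS·d)⁻¹.

F/M ≈ 0.423 d⁻¹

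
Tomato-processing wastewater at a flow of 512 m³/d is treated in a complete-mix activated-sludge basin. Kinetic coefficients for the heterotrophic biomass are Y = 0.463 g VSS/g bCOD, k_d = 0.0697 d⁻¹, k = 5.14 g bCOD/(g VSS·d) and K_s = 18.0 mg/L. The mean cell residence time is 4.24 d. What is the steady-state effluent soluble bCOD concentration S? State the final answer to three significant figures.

From the Monod/SRT balance for a CMAS, S = K_s·(1+k_d θ_c)/[θ_c·(Y k − k_d) − 1] = 18.0 × (1 + 0.0697 × 4.24) / [4.24 × (0.463 × 5.14 − 0.0697) − 1] = 23.32 / 8.795 = 2.651 mg/L.

S ≈ 2.65 mg/L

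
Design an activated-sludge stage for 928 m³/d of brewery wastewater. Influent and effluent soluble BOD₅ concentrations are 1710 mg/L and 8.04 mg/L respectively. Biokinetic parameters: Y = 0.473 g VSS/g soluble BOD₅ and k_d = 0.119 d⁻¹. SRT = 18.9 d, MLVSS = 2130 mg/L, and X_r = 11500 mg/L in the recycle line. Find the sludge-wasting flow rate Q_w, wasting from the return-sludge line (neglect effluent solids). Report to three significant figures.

Steady-state biomass mass balance: V·X·(1 + k_d·θ_c) = Y·Q·(S₀ − S)·θ_c, so V = 0.473 × 928 × (1710 − 8.04) × 18.9 / [2130 × (1 + 0.119 × 18.9)] = 1.41×10^7 / 6921 = 2040 m³.
Wasting from the return line (neglecting effluent solids): Q_w = V·X / (θ_c·X_r) = 2040 × 2130 / (18.9 × 11500) = 19.99 m³/d.

Q_w ≈ 20.0 m³/d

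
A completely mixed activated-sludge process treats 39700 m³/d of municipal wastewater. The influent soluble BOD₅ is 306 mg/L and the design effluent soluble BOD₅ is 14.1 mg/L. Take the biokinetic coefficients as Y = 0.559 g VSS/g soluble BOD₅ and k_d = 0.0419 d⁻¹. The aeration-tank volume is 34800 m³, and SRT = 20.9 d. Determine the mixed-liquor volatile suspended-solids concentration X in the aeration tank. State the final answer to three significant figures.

From V·X·(1 + k_d·θ_c) = Y·Q·(S₀ − S)·θ_c: X = 0.559 × 39700 × (306 − 14.1) × 20.9 / [34800 × (1 + 0.0419 × 20.9)] = 2074 mg/L.

X ≈ 2070 mg/L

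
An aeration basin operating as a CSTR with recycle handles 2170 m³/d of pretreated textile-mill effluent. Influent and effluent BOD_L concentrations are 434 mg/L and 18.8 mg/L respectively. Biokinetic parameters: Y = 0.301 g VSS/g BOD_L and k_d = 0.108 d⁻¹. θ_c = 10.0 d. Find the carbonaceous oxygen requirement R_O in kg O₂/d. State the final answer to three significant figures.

Observed yield with endogenous decay: Y_obs = Y / (1 + k_d·θ_c) = 0.301 / (1 + 0.108 × 10.0) = 0.301 / 2.080 = 0.1447 g VSS/g BOD_L.
ΔS = 434 − 18.8 = 415.2 mg/L, so the substrate removal rate is 2170 × 415.2/1000 = 901.0 kg BOD_L/d.
Biomass synthesised: P_X = Y_obs × 901.0 = 130.4 kg VSS/d.
Carbonaceous O₂ demand = substrate oxidised − cell-mass equivalent = 901.0 − 1.42 × 130.4 = 715.8 kg O₂/d.

R_O ≈ 716 kg O₂/d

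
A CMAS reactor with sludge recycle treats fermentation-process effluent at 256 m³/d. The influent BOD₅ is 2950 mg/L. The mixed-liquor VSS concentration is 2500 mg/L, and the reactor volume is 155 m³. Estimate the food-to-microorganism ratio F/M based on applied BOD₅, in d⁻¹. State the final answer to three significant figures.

F/M = applied load / biomass = Q·S₀/(V·X) = 256 × 2950 / (155.0 × 2500) = 1.949 d⁻¹.

F/M ≈ 1.95 d⁻¹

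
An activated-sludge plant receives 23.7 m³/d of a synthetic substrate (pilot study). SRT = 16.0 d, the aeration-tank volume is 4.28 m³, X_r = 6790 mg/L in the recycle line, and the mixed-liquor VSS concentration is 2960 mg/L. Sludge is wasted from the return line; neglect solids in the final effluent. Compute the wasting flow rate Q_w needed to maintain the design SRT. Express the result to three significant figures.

Wasting from the return line (neglecting effluent solids): Q_w = V·X / (θ_c·X_r) = 4.280 × 2960 / (16.0 × 6790) = 0.1166 m³/d.

Q_w ≈ 0.117 m³/d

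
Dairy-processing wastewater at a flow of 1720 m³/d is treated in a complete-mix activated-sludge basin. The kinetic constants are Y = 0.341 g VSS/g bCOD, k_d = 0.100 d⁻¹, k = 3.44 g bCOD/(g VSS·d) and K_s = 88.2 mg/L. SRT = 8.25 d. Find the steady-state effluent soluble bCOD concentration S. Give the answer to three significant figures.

S ≈ 20.5 mg/L

For a completely mixed reactor with recycle the Lawrence–McCarty relation gives S = K_s·(1 + k_d·θ_c) / [θ_c·(Y·k − k_d) − 1] = 88.2 × (1 + 0.100 × 8.25) / [8.25 × (0.341 × 3.44 − 0.100) − 1] = 161.0 / 7.853 = 20.50 mg/L.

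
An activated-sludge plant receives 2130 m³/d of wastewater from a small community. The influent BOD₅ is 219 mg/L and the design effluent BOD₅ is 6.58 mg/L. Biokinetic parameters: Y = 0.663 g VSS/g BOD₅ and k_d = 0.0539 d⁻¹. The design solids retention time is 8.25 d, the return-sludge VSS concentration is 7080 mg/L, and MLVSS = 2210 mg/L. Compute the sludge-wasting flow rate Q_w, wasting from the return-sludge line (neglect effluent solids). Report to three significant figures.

Q_w ≈ 29.3 m³/d

Steady-state biomass mass balance: V·X·(1 + k_d·θ_c) = Y·Q·(S₀ − S)·θ_c, so V = 0.663 × 2130 × (219 − 6.58) × 8.25 / [2210 × (1 + 0.0539 × 8.25)] = 2.47×10^6 / 3193 = 775.1 m³.
Wasting from the return line (neglecting effluent solids): Q_w = V·X / (θ_c·X_r) = 775.1 × 2210 / (8.25 × 7080) = 29.33 m³/d.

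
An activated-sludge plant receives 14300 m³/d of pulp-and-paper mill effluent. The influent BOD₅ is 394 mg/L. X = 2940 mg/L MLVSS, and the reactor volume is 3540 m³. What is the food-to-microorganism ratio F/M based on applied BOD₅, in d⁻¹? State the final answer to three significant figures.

F/M = Q·S₀ / (V·X) = 14300 × 394 / (3540 × 2940) = 0.5414 g BOD₅·(g VSS·d)⁻¹.

F/M ≈ 0.541 d⁻¹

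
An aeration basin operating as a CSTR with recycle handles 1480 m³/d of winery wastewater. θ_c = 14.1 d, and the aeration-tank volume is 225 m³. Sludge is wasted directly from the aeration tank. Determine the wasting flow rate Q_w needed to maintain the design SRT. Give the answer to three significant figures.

Q_w ≈ 16.0 m³/d

For wasting at MLVSS concentration, Q_w = V/θ_c = 225.0/14.1 = 15.96 m³/d.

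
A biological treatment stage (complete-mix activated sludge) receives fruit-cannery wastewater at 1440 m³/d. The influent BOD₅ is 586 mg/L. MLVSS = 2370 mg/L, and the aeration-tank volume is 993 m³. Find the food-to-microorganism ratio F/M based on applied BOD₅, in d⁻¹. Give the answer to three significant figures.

F/M ≈ 0.359 d⁻¹

F/M = Q·S₀ / (V·X) = 1440 × 586 / (993.0 × 2370) = 0.3586 g BOD₅·(g VSS·d)⁻¹.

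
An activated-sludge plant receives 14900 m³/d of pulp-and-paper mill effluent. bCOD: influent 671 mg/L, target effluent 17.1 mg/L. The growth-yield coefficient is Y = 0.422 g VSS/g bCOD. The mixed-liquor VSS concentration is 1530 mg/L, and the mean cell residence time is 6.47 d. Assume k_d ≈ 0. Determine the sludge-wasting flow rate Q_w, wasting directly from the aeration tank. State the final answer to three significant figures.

V·X = Y·Q·ΔS·θ_c gives V = 0.422 × 14900 × (671 − 17.1) × 6.47 / 1530 = 17387 m³.
Wasting from the aeration tank: Q_w = V / θ_c = 17387 / 6.47 = 2687 m³/d.

Q_w ≈ 2690 m³/d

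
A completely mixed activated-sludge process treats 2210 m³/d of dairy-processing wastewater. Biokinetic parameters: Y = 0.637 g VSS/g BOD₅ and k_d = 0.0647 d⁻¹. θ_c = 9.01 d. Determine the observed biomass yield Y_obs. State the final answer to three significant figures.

Y_obs ≈ 0.402 g VSS/g BOD₅

Y_obs = Y / (1 + k_d θ_c) = 0.637 / (1 + 0.0647 × 9.01) = 0.637 / 1.583 = 0.4024.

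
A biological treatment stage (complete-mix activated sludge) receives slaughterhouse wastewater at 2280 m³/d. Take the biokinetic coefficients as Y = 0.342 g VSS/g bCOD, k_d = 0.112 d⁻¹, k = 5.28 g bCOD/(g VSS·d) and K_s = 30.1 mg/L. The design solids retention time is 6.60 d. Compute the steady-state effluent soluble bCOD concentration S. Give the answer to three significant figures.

Effluent substrate depends only on kinetics and SRT: S = K_s(1 + k_d θ_c) / [θ_c(Yk − k_d) − 1] = 30.1 × (1 + 0.112 × 6.60) / [6.60 × (0.342 × 5.28 − 0.112) − 1] = 52.35 / 10.18 = 5.143 mg/L.

S ≈ 5.14 mg/L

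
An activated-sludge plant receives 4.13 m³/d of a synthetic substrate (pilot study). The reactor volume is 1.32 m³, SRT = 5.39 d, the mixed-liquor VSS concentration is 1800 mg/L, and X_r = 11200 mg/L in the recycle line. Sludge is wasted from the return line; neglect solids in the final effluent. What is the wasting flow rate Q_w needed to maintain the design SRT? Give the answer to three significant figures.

θ_c = V·X/(Q_w·X_r) when wasting from the recycle, so Q_w = V·X/(θ_c·X_r) = 1.320 × 1800 / (5.39 × 11200) = 0.03936 m³/d.

Q_w ≈ 0.0394 m³/d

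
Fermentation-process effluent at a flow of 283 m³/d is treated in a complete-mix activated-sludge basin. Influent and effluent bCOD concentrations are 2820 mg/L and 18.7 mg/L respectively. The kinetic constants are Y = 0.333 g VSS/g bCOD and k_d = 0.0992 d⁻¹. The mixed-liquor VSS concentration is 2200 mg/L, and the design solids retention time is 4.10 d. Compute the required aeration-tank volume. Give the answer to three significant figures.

V ≈ 350 m³

Rearranging the biomass balance for a CMAS with decay, V = Y·Q·ΔS·θ_c / [X·(1+k_d θ_c)] = 0.333 × 283 × (2820 − 18.7) × 4.10 / [2200 × (1 + 0.0992 × 4.10)] = 1.08×10^6 / 3095 = 349.7 m³.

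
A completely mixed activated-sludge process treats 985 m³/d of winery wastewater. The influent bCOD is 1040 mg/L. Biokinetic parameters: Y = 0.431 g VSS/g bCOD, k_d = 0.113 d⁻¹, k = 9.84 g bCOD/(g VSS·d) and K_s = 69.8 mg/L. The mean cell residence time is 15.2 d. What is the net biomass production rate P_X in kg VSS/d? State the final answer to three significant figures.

From the Monod/SRT balance for a CMAS, S = K_s·(1+k_d θ_c)/[θ_c·(Y k − k_d) − 1] = 69.8 × (1 + 0.113 × 15.2) / [15.2 × (0.431 × 9.84 − 0.113) − 1] = 189.7 / 61.75 = 3.072 mg/L.
Observed yield with endogenous decay: Y_obs = Y / (1 + k_d·θ_c) = 0.431 / (1 + 0.113 × 15.2) = 0.431 / 2.718 = 0.1586 g VSS/g bCOD.
ΔS = 1040 − 3.07 = 1037 mg/L, so the substrate removal rate is 985 × 1037/1000 = 1021 kg bCOD/d.
P_X = Y_obs · Q(S₀ − S) = 0.1586 × 1021 = 162.0 kg VSS/d.

P_X ≈ 162 kg VSS/d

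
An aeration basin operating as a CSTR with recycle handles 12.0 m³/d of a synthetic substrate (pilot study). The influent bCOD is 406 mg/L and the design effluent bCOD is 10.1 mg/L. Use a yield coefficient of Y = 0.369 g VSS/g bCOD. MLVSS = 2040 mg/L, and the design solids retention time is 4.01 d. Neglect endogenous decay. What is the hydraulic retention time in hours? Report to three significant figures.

With k_d = 0 the design equation reduces to V = Y Q (S₀−S) θ_c / X = 0.369 × 12.0 × (406 − 10.1) × 4.01 / 2040 = 3.446 m³.
Hydraulic retention time τ = V/Q = 3.446 / 12.0 = 0.2872 d = 6.892 h.

τ ≈ 6.89 h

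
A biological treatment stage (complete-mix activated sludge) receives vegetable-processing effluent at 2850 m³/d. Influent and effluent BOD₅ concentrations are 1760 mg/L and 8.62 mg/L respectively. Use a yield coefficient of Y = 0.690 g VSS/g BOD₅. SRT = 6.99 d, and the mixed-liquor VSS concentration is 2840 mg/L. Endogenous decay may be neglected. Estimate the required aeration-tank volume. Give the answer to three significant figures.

V ≈ 8480 m³

With k_d = 0 the design equation reduces to V = Y Q (S₀−S) θ_c / X = 0.690 × 2850 × (1760 − 8.62) × 6.99 / 2840 = 8477 m³.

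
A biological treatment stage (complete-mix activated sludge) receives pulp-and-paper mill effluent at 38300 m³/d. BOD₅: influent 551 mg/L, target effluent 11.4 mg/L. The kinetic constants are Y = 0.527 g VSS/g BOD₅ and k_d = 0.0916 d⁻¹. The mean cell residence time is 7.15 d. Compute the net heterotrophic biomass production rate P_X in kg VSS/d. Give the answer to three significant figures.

The observed yield is Y_obs = Y/(1 + k_d·θ_c) = 0.527 / (1 + 0.0916 × 7.15) = 0.527 / 1.655 = 0.3184 g VSS per g BOD₅ removed.
Mass of BOD₅ removed per day: Q(S₀ − S) = 38300 × 539.6 g/m³ = 20667 kg/d.
P_X = Y_obs · Q(S₀ − S) = 0.3184 × 20667 = 6581 kg VSS/d.

P_X ≈ 6580 kg VSS/d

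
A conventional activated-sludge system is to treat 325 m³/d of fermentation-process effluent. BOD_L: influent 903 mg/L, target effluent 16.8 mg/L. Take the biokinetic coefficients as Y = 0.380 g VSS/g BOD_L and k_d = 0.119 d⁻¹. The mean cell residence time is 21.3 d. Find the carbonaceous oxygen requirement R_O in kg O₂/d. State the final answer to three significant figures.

Observed yield with endogenous decay: Y_obs = Y / (1 + k_d·θ_c) = 0.380 / (1 + 0.119 × 21.3) = 0.380 / 3.535 = 0.1075 g VSS/g BOD_L.
ΔS = 903 − 16.8 = 886.2 mg/L, so the substrate removal rate is 325 × 886.2/1000 = 288.0 kg BOD_L/d.
Biomass synthesised: P_X = Y_obs × 288.0 = 30.96 kg VSS/d.
Carbonaceous O₂ demand = substrate oxidised − cell-mass equivalent = 288.0 − 1.42 × 30.96 = 244.0 kg O₂/d.

R_O ≈ 244 kg O₂/d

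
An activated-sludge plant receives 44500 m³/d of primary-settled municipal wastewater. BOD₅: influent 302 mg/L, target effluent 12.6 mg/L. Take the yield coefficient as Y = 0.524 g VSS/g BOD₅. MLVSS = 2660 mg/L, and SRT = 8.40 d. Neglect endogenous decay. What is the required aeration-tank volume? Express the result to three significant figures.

V ≈ 21300 m³

V·X = Y·Q·ΔS·θ_c gives V = 0.524 × 44500 × (302 − 12.6) × 8.40 / 2660 = 21310 m³.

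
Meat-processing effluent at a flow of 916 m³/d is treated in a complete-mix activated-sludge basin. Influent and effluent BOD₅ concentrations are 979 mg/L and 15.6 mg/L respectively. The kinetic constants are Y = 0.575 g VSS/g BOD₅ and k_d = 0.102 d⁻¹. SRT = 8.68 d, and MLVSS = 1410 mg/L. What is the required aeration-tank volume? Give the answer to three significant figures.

V ≈ 1660 m³

Rearranging the biomass balance for a CMAS with decay, V = Y·Q·ΔS·θ_c / [X·(1+k_d θ_c)] = 0.575 × 916 × (979 − 15.6) × 8.68 / [1410 × (1 + 0.102 × 8.68)] = 4.4×10^6 / 2658 = 1657 m³.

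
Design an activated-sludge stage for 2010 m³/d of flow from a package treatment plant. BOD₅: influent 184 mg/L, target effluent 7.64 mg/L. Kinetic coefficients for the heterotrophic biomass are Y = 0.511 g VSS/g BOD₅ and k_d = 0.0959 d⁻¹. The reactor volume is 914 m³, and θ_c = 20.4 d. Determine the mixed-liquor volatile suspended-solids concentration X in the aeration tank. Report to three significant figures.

X = Y·Q·ΔS·θ_c / [V·(1 + k_d θ_c)] = 0.511 × 2010 × (184 − 7.64) × 20.4 / [914 × (1 + 0.0959 × 20.4)] = 1368 mg/L.

X ≈ 1370 mg/L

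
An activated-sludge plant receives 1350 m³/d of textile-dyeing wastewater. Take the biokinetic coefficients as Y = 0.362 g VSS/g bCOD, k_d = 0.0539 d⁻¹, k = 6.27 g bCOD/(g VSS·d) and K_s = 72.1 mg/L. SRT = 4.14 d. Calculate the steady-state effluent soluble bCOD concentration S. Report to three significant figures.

For a completely mixed reactor with recycle the Lawrence–McCarty relation gives S = K_s·(1 + k_d·θ_c) / [θ_c·(Y·k − k_d) − 1] = 72.1 × (1 + 0.0539 × 4.14) / [4.14 × (0.362 × 6.27 − 0.0539) − 1] = 88.19 / 8.174 = 10.79 mg/L.

S ≈ 10.8 mg/L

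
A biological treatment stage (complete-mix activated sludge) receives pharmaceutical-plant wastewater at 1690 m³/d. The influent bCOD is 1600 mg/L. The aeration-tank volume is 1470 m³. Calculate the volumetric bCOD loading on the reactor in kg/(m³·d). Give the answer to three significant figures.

L_v ≈ 1.84 kg bCOD/(m³·d)

Applied bCOD load per unit volume = Q·S₀/V = (1690 × 1600/1000)/1470 = 1.839 kg bCOD·m⁻³·d⁻¹.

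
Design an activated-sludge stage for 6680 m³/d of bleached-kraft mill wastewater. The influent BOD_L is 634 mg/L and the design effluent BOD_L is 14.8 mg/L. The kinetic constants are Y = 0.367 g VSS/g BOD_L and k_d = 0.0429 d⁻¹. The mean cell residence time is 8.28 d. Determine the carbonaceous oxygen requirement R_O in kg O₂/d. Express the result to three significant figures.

R_O ≈ 2550 kg O₂/d

The observed yield is Y_obs = Y/(1 + k_d·θ_c) = 0.367 / (1 + 0.0429 × 8.28) = 0.367 / 1.355 = 0.2708 g VSS per g BOD_L removed.
ΔS = 634 − 14.8 = 619.2 mg/L, so the substrate removal rate is 6680 × 619.2/1000 = 4136 kg BOD_L/d.
Biomass synthesised: P_X = Y_obs × 4136 = 1120 kg VSS/d.
Carbonaceous O₂ demand = substrate oxidised − cell-mass equivalent = 4136 − 1.42 × 1120 = 2546 kg O₂/d.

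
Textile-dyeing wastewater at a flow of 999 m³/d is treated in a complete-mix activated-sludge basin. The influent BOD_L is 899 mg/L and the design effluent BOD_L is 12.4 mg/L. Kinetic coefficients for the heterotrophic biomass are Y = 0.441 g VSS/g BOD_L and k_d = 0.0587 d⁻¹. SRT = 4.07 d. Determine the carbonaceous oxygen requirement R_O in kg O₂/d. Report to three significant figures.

Y_obs = Y / (1 + k_d θ_c) = 0.441 / (1 + 0.0587 × 4.07) = 0.441 / 1.239 = 0.3560.
Mass of BOD_L removed per day: Q(S₀ − S) = 999 × 886.6 g/m³ = 885.7 kg/d.
Biomass synthesised: P_X = Y_obs × 885.7 = 315.3 kg VSS/d.
Carbonaceous O₂ demand = substrate oxidised − cell-mass equivalent = 885.7 − 1.42 × 315.3 = 438.0 kg O₂/d.

R_O ≈ 438 kg O₂/d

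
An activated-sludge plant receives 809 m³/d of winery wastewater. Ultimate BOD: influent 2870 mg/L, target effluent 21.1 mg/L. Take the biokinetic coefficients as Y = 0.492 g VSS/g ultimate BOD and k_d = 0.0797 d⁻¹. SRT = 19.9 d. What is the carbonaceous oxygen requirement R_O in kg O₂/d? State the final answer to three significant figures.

R_O ≈ 1680 kg O₂/d

The observed yield is Y_obs = Y/(1 + k_d·θ_c) = 0.492 / (1 + 0.0797 × 19.9) = 0.492 / 2.586 = 0.1903 g VSS per g ultimate BOD removed.
Q·(S₀ − S) = 809 × (2870 − 21.1) × 10⁻³ = 2305 kg/d removed.
Biomass synthesised: P_X = Y_obs × 2305 = 438.5 kg VSS/d.
R_O = Q·(S₀ − S) − 1.42·P_X = 2305 − 1.42 × 438.5 = 1682 kg O₂/d.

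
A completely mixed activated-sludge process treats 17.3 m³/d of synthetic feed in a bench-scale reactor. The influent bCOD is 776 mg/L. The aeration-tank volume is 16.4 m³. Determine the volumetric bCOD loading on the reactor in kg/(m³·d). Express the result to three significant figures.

L_v ≈ 0.819 kg bCOD/(m³·d)

L_v = Q S₀ / V = 17.3 × 776 × 10⁻³ / 16.40 = 0.8186 kg/(m³·d).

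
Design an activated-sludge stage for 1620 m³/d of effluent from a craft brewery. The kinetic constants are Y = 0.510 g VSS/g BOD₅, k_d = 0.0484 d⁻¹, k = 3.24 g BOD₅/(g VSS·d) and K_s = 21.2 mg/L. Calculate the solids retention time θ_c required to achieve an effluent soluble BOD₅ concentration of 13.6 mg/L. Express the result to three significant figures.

From 1/θ_c = Y·k·S/(K_s + S) − k_d: Y·k·S/(K_s+S) = 0.510 × 3.24 × 13.6 / (21.2 + 13.6) = 0.6458 d⁻¹.
Then 1/θ_c = μ − k_d = 0.6458 − 0.0484 = 0.5974 d⁻¹, giving θ_c = 1.674 d.

θ_c ≈ 1.67 d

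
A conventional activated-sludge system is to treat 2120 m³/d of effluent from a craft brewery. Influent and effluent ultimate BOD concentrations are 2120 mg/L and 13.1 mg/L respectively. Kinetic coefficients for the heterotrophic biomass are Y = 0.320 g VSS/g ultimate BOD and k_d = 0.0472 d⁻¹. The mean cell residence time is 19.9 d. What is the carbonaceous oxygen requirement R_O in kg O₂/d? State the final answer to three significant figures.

R_O ≈ 3420 kg O₂/d

Correct the yield for decay: Y_obs = Y/(1 + k_d θ_c) = 0.320 / (1 + 0.0472 × 19.9) = 0.320 / 1.939 = 0.1650.
Mass of ultimate BOD removed per day: Q(S₀ − S) = 2120 × 2107 g/m³ = 4467 kg/d.
Net sludge production P_X = 0.1650 × 4467 = 737.0 kg VSS/d.
R_O = Q·(S₀ − S) − 1.42·P_X = 4467 − 1.42 × 737.0 = 3420 kg O₂/d.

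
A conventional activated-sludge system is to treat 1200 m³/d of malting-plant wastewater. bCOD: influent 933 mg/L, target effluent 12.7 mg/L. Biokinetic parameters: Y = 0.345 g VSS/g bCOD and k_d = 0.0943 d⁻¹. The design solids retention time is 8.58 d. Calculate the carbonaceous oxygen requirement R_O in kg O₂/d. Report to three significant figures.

R_O ≈ 805 kg O₂/d

Correct the yield for decay: Y_obs = Y/(1 + k_d θ_c) = 0.345 / (1 + 0.0943 × 8.58) = 0.345 / 1.809 = 0.1907.
Substrate removed = Q·(S₀ − S) = 1200 m³/d × (933 − 12.7) g/m³ = 1.1×10^6 g/d = 1104 kg/d.
Biomass synthesised: P_X = Y_obs × 1104 = 210.6 kg VSS/d.
R_O = Q·ΔS − 1.42 P_X = 1104 − 299.1 = 805.3 kg O₂/d.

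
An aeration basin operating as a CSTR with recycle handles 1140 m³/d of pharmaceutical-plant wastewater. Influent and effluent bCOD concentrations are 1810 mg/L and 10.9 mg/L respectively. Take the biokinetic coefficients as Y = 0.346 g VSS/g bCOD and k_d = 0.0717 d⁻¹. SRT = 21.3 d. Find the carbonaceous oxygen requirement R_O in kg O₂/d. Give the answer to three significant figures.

Observed yield with endogenous decay: Y_obs = Y / (1 + k_d·θ_c) = 0.346 / (1 + 0.0717 × 21.3) = 0.346 / 2.527 = 0.1369 g VSS/g bCOD.
Q·(S₀ − S) = 1140 × (1810 − 10.9) × 10⁻³ = 2051 kg/d removed.
Net sludge production P_X = 0.1369 × 2051 = 280.8 kg VSS/d.
R_O = Q·(S₀ − S) − 1.42·P_X = 2051 − 1.42 × 280.8 = 1652 kg O₂/d.

R_O ≈ 1650 kg O₂/d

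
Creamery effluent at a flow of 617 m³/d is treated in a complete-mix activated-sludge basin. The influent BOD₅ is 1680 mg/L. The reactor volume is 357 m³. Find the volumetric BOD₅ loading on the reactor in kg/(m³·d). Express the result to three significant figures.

Volumetric loading L_v = Q·S₀ / V = 617 × 1680 g/m³ / 357.0 m³ = 2904 g/(m³·d) = 2.904 kg BOD₅/(m³·d).

L_v ≈ 2.90 kg BOD₅/(m³·d)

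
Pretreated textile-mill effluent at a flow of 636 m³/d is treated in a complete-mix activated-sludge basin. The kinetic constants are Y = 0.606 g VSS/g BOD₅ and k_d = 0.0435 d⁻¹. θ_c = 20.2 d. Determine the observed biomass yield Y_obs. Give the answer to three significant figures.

Observed yield with endogenous decay: Y_obs = Y / (1 + k_d·θ_c) = 0.606 / (1 + 0.0435 × 20.2) = 0.606 / 1.879 = 0.3226 g VSS/g BOD₅.

Y_obs ≈ 0.323 g VSS/g BOD₅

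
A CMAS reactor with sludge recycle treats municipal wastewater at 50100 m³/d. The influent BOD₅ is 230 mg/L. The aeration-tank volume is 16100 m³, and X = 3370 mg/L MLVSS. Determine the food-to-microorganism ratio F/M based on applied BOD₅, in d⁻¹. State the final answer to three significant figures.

F/M ≈ 0.212 d⁻¹

F/M = Q·S₀ / (V·X) = 50100 × 230 / (16100 × 3370) = 0.2124 g BOD₅·(g VSS·d)⁻¹.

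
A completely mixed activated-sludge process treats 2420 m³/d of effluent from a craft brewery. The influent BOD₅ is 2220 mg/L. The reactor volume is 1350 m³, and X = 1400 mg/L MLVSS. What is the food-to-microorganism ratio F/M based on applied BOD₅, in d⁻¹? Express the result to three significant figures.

Food-to-microorganism ratio F/M = Q S₀ / (V X) = 2420 × 2220 / (1350 × 1400) = 2.843 d⁻¹.

F/M ≈ 2.84 d⁻¹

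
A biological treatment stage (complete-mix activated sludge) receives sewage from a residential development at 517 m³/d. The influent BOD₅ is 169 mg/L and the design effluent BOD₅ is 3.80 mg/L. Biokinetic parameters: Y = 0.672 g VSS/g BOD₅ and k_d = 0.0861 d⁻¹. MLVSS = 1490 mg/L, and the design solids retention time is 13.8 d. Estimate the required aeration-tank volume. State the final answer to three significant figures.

Steady-state biomass mass balance: V·X·(1 + k_d·θ_c) = Y·Q·(S₀ − S)·θ_c, so V = 0.672 × 517 × (169 − 3.80) × 13.8 / [1490 × (1 + 0.0861 × 13.8)] = 7.92×10^5 / 3260 = 242.9 m³.

V ≈ 243 m³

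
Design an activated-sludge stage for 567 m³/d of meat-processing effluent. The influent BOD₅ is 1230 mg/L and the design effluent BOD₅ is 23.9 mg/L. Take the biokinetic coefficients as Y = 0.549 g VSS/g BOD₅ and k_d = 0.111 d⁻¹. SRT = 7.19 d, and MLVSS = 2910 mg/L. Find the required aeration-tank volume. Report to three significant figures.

V ≈ 516 m³

Steady-state biomass mass balance: V·X·(1 + k_d·θ_c) = Y·Q·(S₀ − S)·θ_c, so V = 0.549 × 567 × (1230 − 23.9) × 7.19 / [2910 × (1 + 0.111 × 7.19)] = 2.7×10^6 / 5232 = 515.9 m³.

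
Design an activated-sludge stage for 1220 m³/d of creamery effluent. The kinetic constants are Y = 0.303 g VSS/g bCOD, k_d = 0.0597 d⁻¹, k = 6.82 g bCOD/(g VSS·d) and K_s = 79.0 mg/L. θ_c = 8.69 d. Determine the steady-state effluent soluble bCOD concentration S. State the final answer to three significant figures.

S ≈ 7.30 mg/L

For a completely mixed reactor with recycle the Lawrence–McCarty relation gives S = K_s·(1 + k_d·θ_c) / [θ_c·(Y·k − k_d) − 1] = 79.0 × (1 + 0.0597 × 8.69) / [8.69 × (0.303 × 6.82 − 0.0597) − 1] = 120.0 / 16.44 = 7.299 mg/L.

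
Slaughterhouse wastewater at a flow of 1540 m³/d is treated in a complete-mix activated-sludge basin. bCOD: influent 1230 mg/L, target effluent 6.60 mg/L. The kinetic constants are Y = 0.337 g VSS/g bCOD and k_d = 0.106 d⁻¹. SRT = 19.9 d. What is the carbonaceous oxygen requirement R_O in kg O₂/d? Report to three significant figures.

Correct the yield for decay: Y_obs = Y/(1 + k_d θ_c) = 0.337 / (1 + 0.106 × 19.9) = 0.337 / 3.109 = 0.1084.
Mass of bCOD removed per day: Q(S₀ − S) = 1540 × 1223 g/m³ = 1884 kg/d.
P_X = Y_obs·Q·(S₀ − S) = 0.1084 × 1884 = 204.2 kg VSS/d.
R_O = Q·ΔS − 1.42 P_X = 1884 − 290.0 = 1594 kg O₂/d.

R_O ≈ 1590 kg O₂/d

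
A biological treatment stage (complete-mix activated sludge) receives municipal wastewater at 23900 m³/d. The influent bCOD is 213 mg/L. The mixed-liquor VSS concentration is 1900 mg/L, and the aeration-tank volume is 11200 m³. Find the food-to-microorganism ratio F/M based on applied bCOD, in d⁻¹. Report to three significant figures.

F/M ≈ 0.239 d⁻¹

F/M = applied load / biomass = Q·S₀/(V·X) = 23900 × 213 / (11200 × 1900) = 0.2392 d⁻¹.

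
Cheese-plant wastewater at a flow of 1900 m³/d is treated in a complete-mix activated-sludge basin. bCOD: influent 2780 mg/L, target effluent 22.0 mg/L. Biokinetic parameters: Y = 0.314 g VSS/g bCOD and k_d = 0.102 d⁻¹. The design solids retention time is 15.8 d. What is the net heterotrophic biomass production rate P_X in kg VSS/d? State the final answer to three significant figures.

The observed yield is Y_obs = Y/(1 + k_d·θ_c) = 0.314 / (1 + 0.102 × 15.8) = 0.314 / 2.612 = 0.1202 g VSS per g bCOD removed.
Q·(S₀ − S) = 1900 × (2780 − 22.0) × 10⁻³ = 5240 kg/d removed.
P_X = Y_obs · Q(S₀ − S) = 0.1202 × 5240 = 630.0 kg VSS/d.

P_X ≈ 630 kg VSS/d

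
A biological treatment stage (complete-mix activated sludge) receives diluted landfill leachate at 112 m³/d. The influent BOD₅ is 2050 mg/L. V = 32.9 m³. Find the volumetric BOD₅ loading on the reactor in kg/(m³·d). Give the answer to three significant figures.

L_v = Q S₀ / V = 112 × 2050 × 10⁻³ / 32.90 = 6.979 kg/(m³·d).

L_v ≈ 6.98 kg BOD₅/(m³·d)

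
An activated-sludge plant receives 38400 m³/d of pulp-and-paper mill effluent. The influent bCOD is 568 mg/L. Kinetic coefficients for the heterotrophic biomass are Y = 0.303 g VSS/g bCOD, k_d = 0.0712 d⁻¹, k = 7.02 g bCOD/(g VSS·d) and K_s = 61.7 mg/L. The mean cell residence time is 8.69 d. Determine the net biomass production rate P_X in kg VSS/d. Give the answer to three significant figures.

P_X ≈ 4040 kg VSS/d

For a completely mixed reactor with recycle the Lawrence–McCarty relation gives S = K_s·(1 + k_d·θ_c) / [θ_c·(Y·k − k_d) − 1] = 61.7 × (1 + 0.0712 × 8.69) / [8.69 × (0.303 × 7.02 − 0.0712) − 1] = 99.88 / 16.87 = 5.922 mg/L.
Correct the yield for decay: Y_obs = Y/(1 + k_d θ_c) = 0.303 / (1 + 0.0712 × 8.69) = 0.303 / 1.619 = 0.1872.
Mass of bCOD removed per day: Q(S₀ − S) = 38400 × 562.1 g/m³ = 21584 kg/d.
So the net sludge growth is P_X = 0.1872 × 21584 = 4040 kg VSS/d.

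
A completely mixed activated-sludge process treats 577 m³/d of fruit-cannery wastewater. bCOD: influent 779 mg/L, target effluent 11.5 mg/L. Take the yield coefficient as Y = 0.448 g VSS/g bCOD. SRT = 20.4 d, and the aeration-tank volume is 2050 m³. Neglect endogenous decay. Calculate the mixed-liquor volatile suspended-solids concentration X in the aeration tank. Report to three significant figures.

X ≈ 1970 mg/L

Without decay, X = Y Q (S₀−S) θ_c / V = 0.448 × 577 × (779 − 11.5) × 20.4 / 2050 = 1974 mg/L.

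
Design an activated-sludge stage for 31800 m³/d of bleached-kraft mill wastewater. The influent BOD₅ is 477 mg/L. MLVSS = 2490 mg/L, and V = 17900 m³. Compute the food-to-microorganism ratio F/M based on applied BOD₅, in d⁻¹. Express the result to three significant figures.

F/M = applied load / biomass = Q·S₀/(V·X) = 31800 × 477 / (17900 × 2490) = 0.3403 d⁻¹.

F/M ≈ 0.340 d⁻¹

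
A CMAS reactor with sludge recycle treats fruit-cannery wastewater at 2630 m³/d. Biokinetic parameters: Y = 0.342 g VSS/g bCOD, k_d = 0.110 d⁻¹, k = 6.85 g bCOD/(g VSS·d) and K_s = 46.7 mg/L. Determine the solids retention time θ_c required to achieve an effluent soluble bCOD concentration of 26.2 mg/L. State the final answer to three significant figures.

θ_c ≈ 1.37 d

At the target effluent, Y k S/(K_s+S) = 0.342×6.85×26.2/72.90 = 0.8420 d⁻¹.
θ_c = 1/(μ − k_d) = 1/(0.8420 − 0.110) = 1/0.7320 = 1.366 d.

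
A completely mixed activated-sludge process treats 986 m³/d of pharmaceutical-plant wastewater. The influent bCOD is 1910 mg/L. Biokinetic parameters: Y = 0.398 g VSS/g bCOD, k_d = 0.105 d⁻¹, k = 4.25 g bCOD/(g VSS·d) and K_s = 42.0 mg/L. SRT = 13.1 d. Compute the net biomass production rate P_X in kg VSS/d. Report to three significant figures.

P_X ≈ 315 kg VSS/d

For a completely mixed reactor with recycle the Lawrence–McCarty relation gives S = K_s·(1 + k_d·θ_c) / [θ_c·(Y·k − k_d) − 1] = 42.0 × (1 + 0.105 × 13.1) / [13.1 × (0.398 × 4.25 − 0.105) − 1] = 99.77 / 19.78 = 5.043 mg/L.
Correct the yield for decay: Y_obs = Y/(1 + k_d θ_c) = 0.398 / (1 + 0.105 × 13.1) = 0.398 / 2.375 = 0.1675.
Mass of bCOD removed per day: Q(S₀ − S) = 986 × 1905 g/m³ = 1878 kg/d.
P_X = Y_obs · Q(S₀ − S) = 0.1675 × 1878 = 314.7 kg VSS/d.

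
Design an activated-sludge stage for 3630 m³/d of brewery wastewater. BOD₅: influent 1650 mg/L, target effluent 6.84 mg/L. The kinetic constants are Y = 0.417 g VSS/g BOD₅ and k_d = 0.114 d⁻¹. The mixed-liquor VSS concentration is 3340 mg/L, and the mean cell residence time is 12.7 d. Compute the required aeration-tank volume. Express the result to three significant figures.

V ≈ 3860 m³

From the SRT design equation V = Y Q (S₀−S) θ_c / [X (1 + k_d θ_c)] = 0.417 × 3630 × (1650 − 6.84) × 12.7 / [3340 × (1 + 0.114 × 12.7)] = 3.16×10^7 / 8176 = 3864 m³.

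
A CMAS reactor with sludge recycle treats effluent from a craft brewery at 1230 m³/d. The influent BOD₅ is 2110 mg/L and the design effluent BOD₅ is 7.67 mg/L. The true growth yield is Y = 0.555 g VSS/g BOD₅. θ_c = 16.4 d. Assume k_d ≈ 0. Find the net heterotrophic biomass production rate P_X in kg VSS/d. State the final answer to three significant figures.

P_X ≈ 1440 kg VSS/d

With endogenous decay neglected, the observed yield equals the true yield: Y_obs = Y = 0.555 g VSS/g BOD₅.
Mass of BOD₅ removed per day: Q(S₀ − S) = 1230 × 2102 g/m³ = 2586 kg/d.
Net biomass production P_X = Y_obs × Q·(S₀ − S) = 0.5550 × 2586 = 1435 kg VSS/d.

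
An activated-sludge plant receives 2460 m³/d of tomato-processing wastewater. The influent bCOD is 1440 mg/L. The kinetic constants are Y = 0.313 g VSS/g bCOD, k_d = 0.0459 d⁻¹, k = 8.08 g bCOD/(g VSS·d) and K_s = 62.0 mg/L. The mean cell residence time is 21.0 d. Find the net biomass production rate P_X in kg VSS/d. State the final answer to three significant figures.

P_X ≈ 564 kg VSS/d

From the Monod/SRT balance for a CMAS, S = K_s·(1+k_d θ_c)/[θ_c·(Y k − k_d) − 1] = 62.0 × (1 + 0.0459 × 21.0) / [21.0 × (0.313 × 8.08 − 0.0459) − 1] = 121.8 / 51.15 = 2.381 mg/L.
Observed yield with endogenous decay: Y_obs = Y / (1 + k_d·θ_c) = 0.313 / (1 + 0.0459 × 21.0) = 0.313 / 1.964 = 0.1594 g VSS/g bCOD.
Q·(S₀ − S) = 2460 × (1440 − 2.38) × 10⁻³ = 3537 kg/d removed.
Biomass produced: P_X = Y_obs·Q·ΔS = 0.1594 × 3537 ≈ 563.6 kg VSS/d.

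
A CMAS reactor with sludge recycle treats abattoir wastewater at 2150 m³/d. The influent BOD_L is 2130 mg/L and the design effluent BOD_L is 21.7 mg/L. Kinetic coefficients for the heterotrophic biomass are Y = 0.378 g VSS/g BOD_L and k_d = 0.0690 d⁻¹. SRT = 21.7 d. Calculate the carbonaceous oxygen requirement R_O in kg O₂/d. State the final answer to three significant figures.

R_O ≈ 3560 kg O₂/d

Y_obs = Y / (1 + k_d θ_c) = 0.378 / (1 + 0.0690 × 21.7) = 0.378 / 2.497 = 0.1514.
Substrate removed = Q·(S₀ − S) = 2150 m³/d × (2130 − 21.7) g/m³ = 4.53×10^6 g/d = 4533 kg/d.
Net sludge production P_X = 0.1514 × 4533 = 686.1 kg VSS/d.
Carbonaceous O₂ demand = substrate oxidised − cell-mass equivalent = 4533 − 1.42 × 686.1 = 3559 kg O₂/d.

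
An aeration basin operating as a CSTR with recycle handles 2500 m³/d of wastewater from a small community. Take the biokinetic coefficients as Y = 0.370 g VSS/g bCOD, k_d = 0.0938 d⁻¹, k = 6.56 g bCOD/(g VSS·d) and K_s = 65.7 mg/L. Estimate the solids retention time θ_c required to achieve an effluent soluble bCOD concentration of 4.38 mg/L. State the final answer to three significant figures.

θ_c ≈ 17.3 d

From 1/θ_c = Y·k·S/(K_s + S) − k_d: Y·k·S/(K_s+S) = 0.370 × 6.56 × 4.38 / (65.7 + 4.38) = 0.1517 d⁻¹.
1/θ_c = 0.1517 − 0.0938 = 0.05790 d⁻¹, so θ_c = 17.27 d.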